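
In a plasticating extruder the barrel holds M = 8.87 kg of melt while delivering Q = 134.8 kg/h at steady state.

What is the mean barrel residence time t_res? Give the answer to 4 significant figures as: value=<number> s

value=236.9 s

Q_s = Q / 3600 = 134.8 / 3600 = 0.0374444 kg/s
Mean residence time: t_res = M/Q_s = 8.87 kg / 0.0374444 kg/s = 236.884 s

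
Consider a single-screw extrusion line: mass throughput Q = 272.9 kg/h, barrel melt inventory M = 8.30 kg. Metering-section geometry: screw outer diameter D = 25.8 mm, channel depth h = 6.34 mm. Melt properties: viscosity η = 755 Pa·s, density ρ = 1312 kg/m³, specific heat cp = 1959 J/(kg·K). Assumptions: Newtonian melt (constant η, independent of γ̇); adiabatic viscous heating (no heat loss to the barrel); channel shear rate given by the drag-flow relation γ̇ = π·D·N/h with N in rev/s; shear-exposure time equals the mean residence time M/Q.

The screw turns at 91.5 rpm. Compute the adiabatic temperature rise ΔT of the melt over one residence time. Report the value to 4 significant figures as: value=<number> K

Convert throughput: Q = 272.9 kg/h = 272.9/3600 = 0.0758056 kg/s
t_res = M / Q_s = 8.30 / 0.0758056 = 109.491 s
D = 25.8 mm = 0.0258 m;  h = 6.34 mm = 0.00634 m;  N = 91.5 rpm / 60 = 1.525 rev/s
Shear rate: γ̇ = πDN/h = π·0.0258·1.525/0.00634 = 19.4962 s⁻¹
ΔT = η·γ̇²·t_res/(ρ·cp) = [755 × 19.4962² × 109.491] / [1312 × 1959] = 12.2252 K

value=12.23 K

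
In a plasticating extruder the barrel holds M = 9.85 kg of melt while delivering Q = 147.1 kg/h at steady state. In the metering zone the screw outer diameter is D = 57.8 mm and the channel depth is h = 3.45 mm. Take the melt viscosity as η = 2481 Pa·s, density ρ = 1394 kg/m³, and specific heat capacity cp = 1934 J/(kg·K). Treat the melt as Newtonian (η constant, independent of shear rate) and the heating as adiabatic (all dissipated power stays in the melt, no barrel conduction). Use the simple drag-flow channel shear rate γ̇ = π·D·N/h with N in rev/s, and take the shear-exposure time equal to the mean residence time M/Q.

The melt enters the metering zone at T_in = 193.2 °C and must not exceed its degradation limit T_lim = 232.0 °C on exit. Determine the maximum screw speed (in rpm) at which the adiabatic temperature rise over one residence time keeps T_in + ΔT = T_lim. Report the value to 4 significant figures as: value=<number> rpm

value=15.08 rpm

Convert throughput: Q = 147.1 kg/h = 147.1/3600 = 0.0408611 kg/s
Mean residence time: t_res = M/Q_s = 9.85 kg / 0.0408611 kg/s = 241.061 s
D = 57.8 mm = 0.0578 m;  h = 3.45 mm = 0.00345 m
ΔT_a = T_lim − T_in = 232.0 − 193.2 = 38.8 K
γ̇_max² = ΔT_a·ρ·cp/(η·t_res) = 38.8·1394·1934/(2481·241.061) = 174.903 s⁻²
Take the square root: γ̇_max = √(174.903) = 13.2251 s⁻¹
N_max = γ̇_max h / (πD) = 13.2251·0.00345/(π·0.0578) = 0.25127 rev/s → ×60 = 15.0762 rpm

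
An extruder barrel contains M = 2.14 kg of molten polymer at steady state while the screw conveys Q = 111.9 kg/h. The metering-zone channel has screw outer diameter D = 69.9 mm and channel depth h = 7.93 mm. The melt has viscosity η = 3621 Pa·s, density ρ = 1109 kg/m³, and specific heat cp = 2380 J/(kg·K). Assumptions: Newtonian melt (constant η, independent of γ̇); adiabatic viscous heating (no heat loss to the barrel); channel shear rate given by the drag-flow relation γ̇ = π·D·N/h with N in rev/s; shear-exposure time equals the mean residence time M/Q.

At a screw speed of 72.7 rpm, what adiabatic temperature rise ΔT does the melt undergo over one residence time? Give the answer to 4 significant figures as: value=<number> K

value=106.3 K

Q_s = Q / 3600 = 111.9 / 3600 = 0.0310833 kg/s
Mean residence time: t_res = M/Q_s = 2.14 kg / 0.0310833 kg/s = 68.8472 s
Convert to SI: D = 0.0699 m, h = 0.00793 m, N = 72.7/60 = 1.21167 rev/s
Shear rate: γ̇ = πDN/h = π·0.0699·1.21167/0.00793 = 33.5534 s⁻¹
Adiabatic rise: ΔT = η γ̇² t_res / (ρ cp) = 3621·(33.5534)²·68.8472 / (1109·2380) = 106.336 K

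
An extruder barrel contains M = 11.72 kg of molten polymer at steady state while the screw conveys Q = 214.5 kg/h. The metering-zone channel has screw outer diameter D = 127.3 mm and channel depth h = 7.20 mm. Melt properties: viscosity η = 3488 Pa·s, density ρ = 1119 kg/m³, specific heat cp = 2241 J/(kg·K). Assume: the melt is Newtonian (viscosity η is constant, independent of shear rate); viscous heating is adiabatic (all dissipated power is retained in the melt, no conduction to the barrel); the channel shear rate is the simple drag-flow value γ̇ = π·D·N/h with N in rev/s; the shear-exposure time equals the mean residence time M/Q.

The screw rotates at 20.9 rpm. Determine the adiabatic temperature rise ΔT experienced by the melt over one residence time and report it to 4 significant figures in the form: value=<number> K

value=102.4 K

Throughput in SI: Q_s = 214.5 kg/h ÷ 3600 s/h = 0.0595833 kg/s
Mean residence time: t_res = M/Q_s = 11.72 kg / 0.0595833 kg/s = 196.699 s
D = 127.3 mm = 0.1273 m;  h = 7.20 mm = 0.0072 m;  N = 20.9 rpm / 60 = 0.348333 rev/s
γ̇ = π·D·N / h = π · 0.1273 · 0.348333 / 0.0072 = 19.3482 s⁻¹
ΔT = η·γ̇²·t_res/(ρ·cp) = [3488 × 19.3482² × 196.699] / [1119 × 2241] = 102.421 K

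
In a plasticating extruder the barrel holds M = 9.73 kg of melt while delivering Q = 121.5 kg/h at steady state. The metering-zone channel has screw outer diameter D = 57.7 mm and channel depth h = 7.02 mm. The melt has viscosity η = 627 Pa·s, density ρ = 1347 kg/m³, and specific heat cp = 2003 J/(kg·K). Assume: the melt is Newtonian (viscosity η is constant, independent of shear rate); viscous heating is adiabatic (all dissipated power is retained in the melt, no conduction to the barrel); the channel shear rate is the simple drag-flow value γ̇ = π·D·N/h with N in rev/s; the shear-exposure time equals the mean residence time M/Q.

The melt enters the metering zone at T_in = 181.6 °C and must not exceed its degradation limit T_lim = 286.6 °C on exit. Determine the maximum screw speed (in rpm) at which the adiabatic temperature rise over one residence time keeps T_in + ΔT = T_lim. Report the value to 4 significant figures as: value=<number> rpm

Throughput in SI: Q_s = 121.5 kg/h ÷ 3600 s/h = 0.03375 kg/s
Mean residence time: t_res = M/Q_s = 9.73 kg / 0.03375 kg/s = 288.296 s
Geometry in SI: D = 57.7 mm → 0.0577 m, h = 7.02 mm → 0.00702 m
Allowable rise: ΔT_a = T_lim − T_in = 286.6 − 181.6 = 105 K
γ̇_max² = ΔT_a·ρ·cp/(η·t_res) = 105·1347·2003/(627·288.296) = 1567.22 s⁻²
γ̇_max = sqrt(1567.22) = 39.5882 s⁻¹
N_max = γ̇_max h / (πD) = 39.5882·0.00702/(π·0.0577) = 1.53312 rev/s → ×60 = 91.9874 rpm

value=91.99 rpm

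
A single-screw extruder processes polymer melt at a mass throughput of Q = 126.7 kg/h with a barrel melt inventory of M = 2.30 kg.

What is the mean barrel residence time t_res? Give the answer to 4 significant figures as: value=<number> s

value=65.35 s

Convert throughput: Q = 126.7 kg/h = 126.7/3600 = 0.0351944 kg/s
Mean residence time: t_res = M/Q_s = 2.30 kg / 0.0351944 kg/s = 65.3512 s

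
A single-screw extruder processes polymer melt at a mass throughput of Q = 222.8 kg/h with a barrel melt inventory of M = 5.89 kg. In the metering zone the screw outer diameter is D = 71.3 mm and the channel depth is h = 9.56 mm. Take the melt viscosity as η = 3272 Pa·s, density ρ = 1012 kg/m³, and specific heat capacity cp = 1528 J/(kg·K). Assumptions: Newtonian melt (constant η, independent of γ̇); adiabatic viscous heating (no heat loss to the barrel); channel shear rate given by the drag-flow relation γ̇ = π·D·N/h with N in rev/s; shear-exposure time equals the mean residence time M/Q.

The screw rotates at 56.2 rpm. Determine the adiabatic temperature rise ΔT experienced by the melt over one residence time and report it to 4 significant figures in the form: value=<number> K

value=96.99 K

Q_s = Q / 3600 = 222.8 / 3600 = 0.0618889 kg/s
t_res = M / Q_s = 5.89 ÷ 0.0618889 = 95.1706 s
Convert to SI: D = 0.0713 m, h = 0.00956 m, N = 56.2/60 = 0.936667 rev/s
γ̇ = π D N / h = (π)(0.0713)(0.936667) / 0.00956 = 21.9466 s⁻¹
ΔT = η·γ̇²·t_res / (ρ·cp) = 3272 · (21.9466)² · 95.1706 / (1012 · 1528) = 96.9941 K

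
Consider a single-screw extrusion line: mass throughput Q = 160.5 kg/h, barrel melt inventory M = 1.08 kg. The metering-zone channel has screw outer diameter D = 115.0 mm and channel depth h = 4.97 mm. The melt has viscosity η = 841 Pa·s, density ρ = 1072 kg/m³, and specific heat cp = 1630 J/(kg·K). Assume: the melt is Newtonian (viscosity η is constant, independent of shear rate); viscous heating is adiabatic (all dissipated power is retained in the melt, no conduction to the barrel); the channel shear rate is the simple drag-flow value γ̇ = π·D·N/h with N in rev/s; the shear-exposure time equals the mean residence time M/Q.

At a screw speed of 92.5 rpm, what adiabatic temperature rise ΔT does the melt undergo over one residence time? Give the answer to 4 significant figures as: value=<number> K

Q_s = Q / 3600 = 160.5 / 3600 = 0.0445833 kg/s
Mean residence time: t_res = M/Q_s = 1.08 kg / 0.0445833 kg/s = 24.2243 s
Convert to SI: D = 0.115 m, h = 0.00497 m, N = 92.5/60 = 1.54167 rev/s
γ̇ = π·D·N / h = π · 0.115 · 1.54167 / 0.00497 = 112.068 s⁻¹
ΔT = η·γ̇²·t_res/(ρ·cp) = [841 × 112.068² × 24.2243] / [1072 × 1630] = 146.429 K

value=146.4 K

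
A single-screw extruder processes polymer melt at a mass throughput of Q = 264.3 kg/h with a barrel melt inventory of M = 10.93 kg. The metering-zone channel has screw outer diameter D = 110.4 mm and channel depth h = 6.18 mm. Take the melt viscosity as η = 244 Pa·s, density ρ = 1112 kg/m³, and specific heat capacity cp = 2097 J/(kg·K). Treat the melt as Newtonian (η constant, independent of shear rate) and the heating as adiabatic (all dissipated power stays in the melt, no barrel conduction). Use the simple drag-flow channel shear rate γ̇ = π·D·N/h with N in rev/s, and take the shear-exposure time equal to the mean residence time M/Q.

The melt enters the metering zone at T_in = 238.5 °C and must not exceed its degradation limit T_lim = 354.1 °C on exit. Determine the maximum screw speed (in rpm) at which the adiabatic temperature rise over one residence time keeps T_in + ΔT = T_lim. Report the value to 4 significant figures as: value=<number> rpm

Throughput in SI: Q_s = 264.3 kg/h ÷ 3600 s/h = 0.0734167 kg/s
t_res = M / Q_s = 10.93 / 0.0734167 = 148.876 s
Geometry in SI: D = 110.4 mm → 0.1104 m, h = 6.18 mm → 0.00618 m
Allowable rise: ΔT_a = T_lim − T_in = 354.1 − 238.5 = 115.6 K
Invert ΔT = ηγ̇²t_res/(ρcp) for γ̇: γ̇_max² = ΔT_a ρ cp / (η t_res) = 115.6·1112·2097 / (244·148.876) = 7420.71 s⁻²
γ̇_max = √7420.71 = 86.1436 s⁻¹
Solve γ̇ = πDN/h for N: N_max = γ̇_max·h/(π·D) = 86.1436 × 0.00618 / (π × 0.1104) = 1.53494 rev/s = 92.0966 rpm

value=92.10 rpm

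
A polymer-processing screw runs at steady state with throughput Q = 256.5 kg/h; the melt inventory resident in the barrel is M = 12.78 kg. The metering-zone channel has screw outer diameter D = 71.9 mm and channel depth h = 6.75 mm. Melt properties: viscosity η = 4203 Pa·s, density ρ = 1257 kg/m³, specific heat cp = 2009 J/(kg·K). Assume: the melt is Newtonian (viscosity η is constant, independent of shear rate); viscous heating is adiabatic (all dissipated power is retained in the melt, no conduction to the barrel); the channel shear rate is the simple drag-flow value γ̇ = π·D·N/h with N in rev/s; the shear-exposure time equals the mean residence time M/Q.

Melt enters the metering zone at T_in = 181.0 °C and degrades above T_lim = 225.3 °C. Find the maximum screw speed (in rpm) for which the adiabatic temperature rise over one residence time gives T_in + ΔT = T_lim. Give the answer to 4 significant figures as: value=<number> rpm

Throughput in SI: Q_s = 256.5 kg/h ÷ 3600 s/h = 0.07125 kg/s
t_res = M / Q_s = 12.78 / 0.07125 = 179.368 s
D = 71.9 mm = 0.0719 m;  h = 6.75 mm = 0.00675 m
Allowable rise: ΔT_a = T_lim − T_in = 225.3 − 181.0 = 44.3 K
γ̇_max² = ΔT_a·ρ·cp/(η·t_res) = 44.3·1257·2009/(4203·179.368) = 148.393 s⁻²
γ̇_max = √148.393 = 12.1817 s⁻¹
N_max = γ̇_max h / (πD) = 12.1817·0.00675/(π·0.0719) = 0.364025 rev/s → ×60 = 21.8415 rpm

value=21.84 rpm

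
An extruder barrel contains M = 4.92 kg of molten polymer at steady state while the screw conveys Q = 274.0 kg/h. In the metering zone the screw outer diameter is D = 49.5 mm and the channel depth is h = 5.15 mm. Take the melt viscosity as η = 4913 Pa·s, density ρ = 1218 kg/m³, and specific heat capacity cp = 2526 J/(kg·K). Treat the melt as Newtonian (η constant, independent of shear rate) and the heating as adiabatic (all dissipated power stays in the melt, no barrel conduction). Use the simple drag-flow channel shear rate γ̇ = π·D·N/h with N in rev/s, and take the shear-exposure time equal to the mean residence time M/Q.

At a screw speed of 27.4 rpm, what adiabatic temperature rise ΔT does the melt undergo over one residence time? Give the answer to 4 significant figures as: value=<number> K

value=19.63 K

Throughput in SI: Q_s = 274.0 kg/h ÷ 3600 s/h = 0.0761111 kg/s
t_res = M / Q_s = 4.92 ÷ 0.0761111 = 64.6423 s
Geometry in metres: D = 49.5 mm → 0.0495 m, h = 5.15 mm → 0.00515 m; screw speed N = 27.4 rpm = 0.456667 rev/s
γ̇ = π D N / h = (π)(0.0495)(0.456667) / 0.00515 = 13.7895 s⁻¹
Adiabatic rise: ΔT = η γ̇² t_res / (ρ cp) = 4913·(13.7895)²·64.6423 / (1218·2526) = 19.6281 K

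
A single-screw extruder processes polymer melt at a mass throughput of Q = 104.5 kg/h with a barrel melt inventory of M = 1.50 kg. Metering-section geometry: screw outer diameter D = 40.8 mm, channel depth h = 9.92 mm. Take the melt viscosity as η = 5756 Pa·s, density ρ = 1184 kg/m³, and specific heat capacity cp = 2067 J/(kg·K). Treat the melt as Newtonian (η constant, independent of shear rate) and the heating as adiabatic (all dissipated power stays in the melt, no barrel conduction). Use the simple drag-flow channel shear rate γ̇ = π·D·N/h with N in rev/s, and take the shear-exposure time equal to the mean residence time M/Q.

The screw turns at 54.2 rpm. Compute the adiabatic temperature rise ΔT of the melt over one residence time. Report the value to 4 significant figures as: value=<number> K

Convert throughput: Q = 104.5 kg/h = 104.5/3600 = 0.0290278 kg/s
t_res = M / Q_s = 1.50 / 0.0290278 = 51.6746 s
D = 40.8 mm = 0.0408 m;  h = 9.92 mm = 0.00992 m;  N = 54.2 rpm / 60 = 0.903333 rev/s
Shear rate: γ̇ = πDN/h = π·0.0408·0.903333/0.00992 = 11.672 s⁻¹
ΔT = η·γ̇²·t_res/(ρ·cp) = [5756 × 11.672² × 51.6746] / [1184 × 2067] = 16.5577 K

value=16.56 K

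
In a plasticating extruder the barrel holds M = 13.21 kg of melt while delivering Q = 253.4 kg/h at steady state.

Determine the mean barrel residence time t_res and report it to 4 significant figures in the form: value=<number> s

value=187.7 s

Convert throughput: Q = 253.4 kg/h = 253.4/3600 = 0.0703889 kg/s
Mean residence time: t_res = M/Q_s = 13.21 kg / 0.0703889 kg/s = 187.672 s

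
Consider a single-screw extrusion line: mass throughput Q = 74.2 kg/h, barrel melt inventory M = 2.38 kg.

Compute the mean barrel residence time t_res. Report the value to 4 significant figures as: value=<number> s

value=115.5 s

Throughput in SI: Q_s = 74.2 kg/h ÷ 3600 s/h = 0.0206111 kg/s
t_res = M / Q_s = 2.38 / 0.0206111 = 115.472 s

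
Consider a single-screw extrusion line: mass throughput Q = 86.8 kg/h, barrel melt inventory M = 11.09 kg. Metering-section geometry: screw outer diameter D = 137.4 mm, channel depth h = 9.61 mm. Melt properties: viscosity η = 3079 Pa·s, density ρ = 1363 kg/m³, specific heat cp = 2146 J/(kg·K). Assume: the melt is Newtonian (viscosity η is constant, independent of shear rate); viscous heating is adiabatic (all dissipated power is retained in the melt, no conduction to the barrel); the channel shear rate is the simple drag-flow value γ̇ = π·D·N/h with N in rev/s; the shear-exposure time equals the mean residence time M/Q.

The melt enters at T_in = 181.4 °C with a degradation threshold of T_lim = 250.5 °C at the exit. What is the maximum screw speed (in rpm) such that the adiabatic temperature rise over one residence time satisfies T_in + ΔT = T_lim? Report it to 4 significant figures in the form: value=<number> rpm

Convert throughput: Q = 86.8 kg/h = 86.8/3600 = 0.0241111 kg/s
Mean residence time: t_res = M/Q_s = 11.09 kg / 0.0241111 kg/s = 459.954 s
Geometry in SI: D = 137.4 mm → 0.1374 m, h = 9.61 mm → 0.00961 m
ΔT_a = T_lim − T_in = 250.5 − 181.4 = 69.1 K
γ̇_max² = ΔT_a·ρ·cp / (η·t_res) = [69.1 × 1363 × 2146] / [3079 × 459.954] = 142.718 s⁻²
Take the square root: γ̇_max = √(142.718) = 11.9465 s⁻¹
N_max = γ̇_max·h / (π·D) = 11.9465 · 0.00961 / (π · 0.1374) = 0.265966 rev/s = 15.958 rpm

value=15.96 rpm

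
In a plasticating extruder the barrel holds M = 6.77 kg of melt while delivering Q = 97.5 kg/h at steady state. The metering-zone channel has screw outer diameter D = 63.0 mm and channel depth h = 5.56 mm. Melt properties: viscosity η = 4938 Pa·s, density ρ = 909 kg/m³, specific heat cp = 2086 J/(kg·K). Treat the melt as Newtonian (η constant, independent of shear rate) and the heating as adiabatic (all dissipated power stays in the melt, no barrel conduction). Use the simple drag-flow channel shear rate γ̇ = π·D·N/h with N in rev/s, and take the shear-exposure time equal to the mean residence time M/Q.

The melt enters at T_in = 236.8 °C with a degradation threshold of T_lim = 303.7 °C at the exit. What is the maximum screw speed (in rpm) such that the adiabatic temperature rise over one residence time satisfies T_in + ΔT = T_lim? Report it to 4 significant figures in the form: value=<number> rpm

Q_s = Q / 3600 = 97.5 / 3600 = 0.0270833 kg/s
Mean residence time: t_res = M/Q_s = 6.77 kg / 0.0270833 kg/s = 249.969 s
D = 63.0 mm = 0.063 m;  h = 5.56 mm = 0.00556 m
Allowable rise: ΔT_a = T_lim − T_in = 303.7 − 236.8 = 66.9 K
γ̇_max² = ΔT_a·ρ·cp / (η·t_res) = [66.9 × 909 × 2086] / [4938 × 249.969] = 102.77 s⁻²
Take the square root: γ̇_max = √(102.77) = 10.1376 s⁻¹
N_max = γ̇_max·h / (π·D) = 10.1376 · 0.00556 / (π · 0.063) = 0.284785 rev/s = 17.0871 rpm

value=17.09 rpm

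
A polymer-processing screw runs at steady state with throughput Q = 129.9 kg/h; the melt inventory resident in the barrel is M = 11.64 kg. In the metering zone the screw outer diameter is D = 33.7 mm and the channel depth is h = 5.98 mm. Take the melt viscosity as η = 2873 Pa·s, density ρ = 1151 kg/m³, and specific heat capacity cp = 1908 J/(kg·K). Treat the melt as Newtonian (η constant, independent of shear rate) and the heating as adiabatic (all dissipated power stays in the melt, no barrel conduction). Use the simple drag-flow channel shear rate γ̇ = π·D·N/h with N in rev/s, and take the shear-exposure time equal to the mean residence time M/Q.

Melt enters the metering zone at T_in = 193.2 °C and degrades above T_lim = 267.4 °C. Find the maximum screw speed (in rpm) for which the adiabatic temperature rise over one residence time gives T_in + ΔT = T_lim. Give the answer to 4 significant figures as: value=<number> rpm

Convert throughput: Q = 129.9 kg/h = 129.9/3600 = 0.0360833 kg/s
t_res = M / Q_s = 11.64 ÷ 0.0360833 = 322.587 s
D = 33.7 mm = 0.0337 m;  h = 5.98 mm = 0.00598 m
ΔT_a = T_lim − T_in = 267.4 − 193.2 = 74.2 K
γ̇_max² = ΔT_a·ρ·cp / (η·t_res) = [74.2 × 1151 × 1908] / [2873 × 322.587] = 175.823 s⁻²
Take the square root: γ̇_max = √(175.823) = 13.2598 s⁻¹
N_max = γ̇_max h / (πD) = 13.2598·0.00598/(π·0.0337) = 0.748961 rev/s → ×60 = 44.9377 rpm

value=44.94 rpm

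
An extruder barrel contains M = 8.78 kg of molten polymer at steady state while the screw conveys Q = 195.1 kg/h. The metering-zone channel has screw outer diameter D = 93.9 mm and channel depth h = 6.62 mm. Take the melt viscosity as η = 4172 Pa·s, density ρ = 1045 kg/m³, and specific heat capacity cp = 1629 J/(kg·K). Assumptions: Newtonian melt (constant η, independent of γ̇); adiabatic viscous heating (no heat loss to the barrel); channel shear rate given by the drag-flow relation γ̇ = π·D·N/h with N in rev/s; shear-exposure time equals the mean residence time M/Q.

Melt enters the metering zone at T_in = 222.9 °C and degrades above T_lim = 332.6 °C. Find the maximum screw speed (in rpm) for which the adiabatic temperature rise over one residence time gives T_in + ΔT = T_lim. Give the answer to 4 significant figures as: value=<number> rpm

value=22.38 rpm

Q_s = Q / 3600 = 195.1 / 3600 = 0.0541944 kg/s
t_res = M / Q_s = 8.78 ÷ 0.0541944 = 162.009 s
Geometry in SI: D = 93.9 mm → 0.0939 m, h = 6.62 mm → 0.00662 m
ΔT_a = T_lim − T_in = 332.6 °C − 222.9 °C = 109.7 K
Invert ΔT = ηγ̇²t_res/(ρcp) for γ̇: γ̇_max² = ΔT_a ρ cp / (η t_res) = 109.7·1045·1629 / (4172·162.009) = 276.287 s⁻²
Take the square root: γ̇_max = √(276.287) = 16.6219 s⁻¹
N_max = γ̇_max·h / (π·D) = 16.6219 · 0.00662 / (π · 0.0939) = 0.373012 rev/s = 22.3807 rpm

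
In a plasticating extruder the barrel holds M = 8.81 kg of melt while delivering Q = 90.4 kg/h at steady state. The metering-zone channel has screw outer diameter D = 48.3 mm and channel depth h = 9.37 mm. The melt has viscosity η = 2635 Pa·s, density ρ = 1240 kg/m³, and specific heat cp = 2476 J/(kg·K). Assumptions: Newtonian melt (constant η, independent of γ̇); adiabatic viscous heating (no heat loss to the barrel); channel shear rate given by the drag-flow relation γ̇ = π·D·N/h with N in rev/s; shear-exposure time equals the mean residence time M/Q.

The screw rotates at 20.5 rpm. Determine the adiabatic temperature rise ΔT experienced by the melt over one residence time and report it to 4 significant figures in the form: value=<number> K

Q_s = Q / 3600 = 90.4 / 3600 = 0.0251111 kg/s
t_res = M / Q_s = 8.81 ÷ 0.0251111 = 350.841 s
Geometry in metres: D = 48.3 mm → 0.0483 m, h = 9.37 mm → 0.00937 m; screw speed N = 20.5 rpm = 0.341667 rev/s
γ̇ = π·D·N / h = π · 0.0483 · 0.341667 / 0.00937 = 5.53299 s⁻¹
ΔT = η·γ̇²·t_res / (ρ·cp) = 2635 · (5.53299)² · 350.841 / (1240 · 2476) = 9.21803 K

value=9.218 K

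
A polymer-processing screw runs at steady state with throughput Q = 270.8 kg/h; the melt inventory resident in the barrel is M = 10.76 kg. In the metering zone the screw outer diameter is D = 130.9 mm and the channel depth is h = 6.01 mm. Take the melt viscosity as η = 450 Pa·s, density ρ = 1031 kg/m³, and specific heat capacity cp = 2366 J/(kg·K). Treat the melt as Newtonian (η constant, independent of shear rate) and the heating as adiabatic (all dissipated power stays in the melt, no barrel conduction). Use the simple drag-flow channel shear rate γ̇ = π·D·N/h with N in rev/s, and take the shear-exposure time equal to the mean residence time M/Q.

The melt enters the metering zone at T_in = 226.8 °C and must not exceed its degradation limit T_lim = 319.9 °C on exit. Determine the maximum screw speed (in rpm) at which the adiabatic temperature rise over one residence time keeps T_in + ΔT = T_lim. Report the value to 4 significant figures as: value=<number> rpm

Throughput in SI: Q_s = 270.8 kg/h ÷ 3600 s/h = 0.0752222 kg/s
t_res = M / Q_s = 10.76 ÷ 0.0752222 = 143.043 s
D = 130.9 mm = 0.1309 m;  h = 6.01 mm = 0.00601 m
ΔT_a = T_lim − T_in = 319.9 − 226.8 = 93.1 K
γ̇_max² = ΔT_a·ρ·cp/(η·t_res) = 93.1·1031·2366/(450·143.043) = 3528.13 s⁻²
Take the square root: γ̇_max = √(3528.13) = 59.3981 s⁻¹
Solve γ̇ = πDN/h for N: N_max = γ̇_max·h/(π·D) = 59.3981 × 0.00601 / (π × 0.1309) = 0.868075 rev/s = 52.0845 rpm

value=52.08 rpm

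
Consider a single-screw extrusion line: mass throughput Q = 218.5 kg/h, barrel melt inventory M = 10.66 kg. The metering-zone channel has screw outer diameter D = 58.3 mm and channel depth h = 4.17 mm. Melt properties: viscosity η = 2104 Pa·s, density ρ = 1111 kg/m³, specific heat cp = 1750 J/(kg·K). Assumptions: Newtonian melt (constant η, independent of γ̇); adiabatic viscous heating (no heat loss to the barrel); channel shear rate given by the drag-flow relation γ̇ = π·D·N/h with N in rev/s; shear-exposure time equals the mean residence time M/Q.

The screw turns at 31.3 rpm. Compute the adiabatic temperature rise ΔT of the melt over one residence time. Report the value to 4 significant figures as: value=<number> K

Q_s = Q / 3600 = 218.5 / 3600 = 0.0606944 kg/s
t_res = M / Q_s = 10.66 / 0.0606944 = 175.634 s
D = 58.3 mm = 0.0583 m;  h = 4.17 mm = 0.00417 m;  N = 31.3 rpm / 60 = 0.521667 rev/s
Shear rate: γ̇ = πDN/h = π·0.0583·0.521667/0.00417 = 22.9127 s⁻¹
ΔT = η·γ̇²·t_res/(ρ·cp) = [2104 × 22.9127² × 175.634] / [1111 × 1750] = 99.7821 K

value=99.78 K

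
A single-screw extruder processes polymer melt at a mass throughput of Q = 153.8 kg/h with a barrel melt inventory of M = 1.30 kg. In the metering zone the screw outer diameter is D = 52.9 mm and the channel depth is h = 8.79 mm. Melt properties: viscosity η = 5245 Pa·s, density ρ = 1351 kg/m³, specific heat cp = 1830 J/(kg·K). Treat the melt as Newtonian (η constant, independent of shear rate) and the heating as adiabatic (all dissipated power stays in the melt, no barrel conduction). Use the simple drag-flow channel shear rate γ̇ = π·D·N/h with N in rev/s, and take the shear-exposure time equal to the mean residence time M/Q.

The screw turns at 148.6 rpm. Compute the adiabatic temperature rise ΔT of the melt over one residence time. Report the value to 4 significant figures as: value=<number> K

Throughput in SI: Q_s = 153.8 kg/h ÷ 3600 s/h = 0.0427222 kg/s
t_res = M / Q_s = 1.30 ÷ 0.0427222 = 30.4291 s
Convert to SI: D = 0.0529 m, h = 0.00879 m, N = 148.6/60 = 2.47667 rev/s
Shear rate: γ̇ = πDN/h = π·0.0529·2.47667/0.00879 = 46.8257 s⁻¹
Adiabatic rise: ΔT = η γ̇² t_res / (ρ cp) = 5245·(46.8257)²·30.4291 / (1351·1830) = 141.546 K

value=141.5 K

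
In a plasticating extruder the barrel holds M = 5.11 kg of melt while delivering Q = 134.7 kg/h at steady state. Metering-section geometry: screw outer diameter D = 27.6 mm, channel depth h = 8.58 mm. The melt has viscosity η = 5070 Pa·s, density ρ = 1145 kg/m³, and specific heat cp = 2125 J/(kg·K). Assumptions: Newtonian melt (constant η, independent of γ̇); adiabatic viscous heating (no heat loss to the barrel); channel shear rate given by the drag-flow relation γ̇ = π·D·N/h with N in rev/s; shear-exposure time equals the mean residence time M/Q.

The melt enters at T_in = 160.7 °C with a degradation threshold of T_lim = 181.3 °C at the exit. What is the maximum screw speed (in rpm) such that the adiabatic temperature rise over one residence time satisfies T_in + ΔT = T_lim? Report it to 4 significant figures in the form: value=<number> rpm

value=50.51 rpm

Q_s = Q / 3600 = 134.7 / 3600 = 0.0374167 kg/s
t_res = M / Q_s = 5.11 / 0.0374167 = 136.57 s
Geometry in SI: D = 27.6 mm → 0.0276 m, h = 8.58 mm → 0.00858 m
Allowable rise: ΔT_a = T_lim − T_in = 181.3 − 160.7 = 20.6 K
γ̇_max² = ΔT_a·ρ·cp / (η·t_res) = [20.6 × 1145 × 2125] / [5070 × 136.57] = 72.3882 s⁻²
γ̇_max = sqrt(72.3882) = 8.50813 s⁻¹
N_max = γ̇_max·h / (π·D) = 8.50813 · 0.00858 / (π · 0.0276) = 0.841903 rev/s = 50.5142 rpm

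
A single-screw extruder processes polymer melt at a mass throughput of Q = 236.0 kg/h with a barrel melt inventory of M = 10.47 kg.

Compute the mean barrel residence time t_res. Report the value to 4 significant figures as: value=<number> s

Convert throughput: Q = 236.0 kg/h = 236.0/3600 = 0.0655556 kg/s
Mean residence time: t_res = M/Q_s = 10.47 kg / 0.0655556 kg/s = 159.712 s

value=159.7 s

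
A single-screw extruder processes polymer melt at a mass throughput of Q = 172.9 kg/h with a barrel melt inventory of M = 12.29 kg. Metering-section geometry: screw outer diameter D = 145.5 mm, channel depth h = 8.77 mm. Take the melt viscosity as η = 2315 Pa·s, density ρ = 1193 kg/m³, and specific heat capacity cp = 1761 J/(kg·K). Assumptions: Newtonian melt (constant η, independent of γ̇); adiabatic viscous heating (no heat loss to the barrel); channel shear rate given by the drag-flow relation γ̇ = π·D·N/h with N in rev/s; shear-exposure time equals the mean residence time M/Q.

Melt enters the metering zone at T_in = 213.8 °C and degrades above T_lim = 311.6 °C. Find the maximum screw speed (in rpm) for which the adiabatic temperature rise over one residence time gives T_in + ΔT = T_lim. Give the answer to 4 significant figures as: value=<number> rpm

value=21.44 rpm

Q_s = Q / 3600 = 172.9 / 3600 = 0.0480278 kg/s
t_res = M / Q_s = 12.29 ÷ 0.0480278 = 255.894 s
Convert to metres: D = 0.1455 m, h = 0.00877 m
ΔT_a = T_lim − T_in = 311.6 − 213.8 = 97.8 K
γ̇_max² = ΔT_a·ρ·cp/(η·t_res) = 97.8·1193·1761/(2315·255.894) = 346.839 s⁻²
Take the square root: γ̇_max = √(346.839) = 18.6236 s⁻¹
Solve γ̇ = πDN/h for N: N_max = γ̇_max·h/(π·D) = 18.6236 × 0.00877 / (π × 0.1455) = 0.357315 rev/s = 21.4389 rpm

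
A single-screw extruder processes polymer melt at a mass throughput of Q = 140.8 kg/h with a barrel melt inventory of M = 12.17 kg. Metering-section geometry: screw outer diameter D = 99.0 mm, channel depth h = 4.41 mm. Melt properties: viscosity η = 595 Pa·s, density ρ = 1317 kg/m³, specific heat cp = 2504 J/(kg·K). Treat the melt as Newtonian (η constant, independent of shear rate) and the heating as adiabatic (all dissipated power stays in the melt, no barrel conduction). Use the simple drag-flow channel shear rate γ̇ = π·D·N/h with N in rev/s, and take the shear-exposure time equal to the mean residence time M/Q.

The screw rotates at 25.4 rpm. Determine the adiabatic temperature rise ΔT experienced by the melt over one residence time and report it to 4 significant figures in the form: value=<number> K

value=50.04 K

Throughput in SI: Q_s = 140.8 kg/h ÷ 3600 s/h = 0.0391111 kg/s
t_res = M / Q_s = 12.17 / 0.0391111 = 311.165 s
Geometry in metres: D = 99.0 mm → 0.099 m, h = 4.41 mm → 0.00441 m; screw speed N = 25.4 rpm = 0.423333 rev/s
Shear rate: γ̇ = πDN/h = π·0.099·0.423333/0.00441 = 29.8558 s⁻¹
Adiabatic rise: ΔT = η γ̇² t_res / (ρ cp) = 595·(29.8558)²·311.165 / (1317·2504) = 50.0432 K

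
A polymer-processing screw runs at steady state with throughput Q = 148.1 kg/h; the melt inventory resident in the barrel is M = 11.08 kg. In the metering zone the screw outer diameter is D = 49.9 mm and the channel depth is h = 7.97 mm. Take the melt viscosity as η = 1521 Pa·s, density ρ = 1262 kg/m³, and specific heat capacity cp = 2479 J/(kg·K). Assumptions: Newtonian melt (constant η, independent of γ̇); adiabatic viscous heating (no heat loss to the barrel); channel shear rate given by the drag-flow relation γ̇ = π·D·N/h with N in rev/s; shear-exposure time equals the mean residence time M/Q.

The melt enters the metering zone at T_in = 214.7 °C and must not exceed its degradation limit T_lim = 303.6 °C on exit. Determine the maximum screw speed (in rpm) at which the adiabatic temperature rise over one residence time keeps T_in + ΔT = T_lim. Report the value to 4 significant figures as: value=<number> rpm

Convert throughput: Q = 148.1 kg/h = 148.1/3600 = 0.0411389 kg/s
t_res = M / Q_s = 11.08 / 0.0411389 = 269.332 s
Geometry in SI: D = 49.9 mm → 0.0499 m, h = 7.97 mm → 0.00797 m
Allowable rise: ΔT_a = T_lim − T_in = 303.6 − 214.7 = 88.9 K
γ̇_max² = ΔT_a·ρ·cp / (η·t_res) = [88.9 × 1262 × 2479] / [1521 × 269.332] = 678.924 s⁻²
γ̇_max = sqrt(678.924) = 26.0562 s⁻¹
N_max = γ̇_max·h / (π·D) = 26.0562 · 0.00797 / (π · 0.0499) = 1.3247 rev/s = 79.4822 rpm

value=79.48 rpm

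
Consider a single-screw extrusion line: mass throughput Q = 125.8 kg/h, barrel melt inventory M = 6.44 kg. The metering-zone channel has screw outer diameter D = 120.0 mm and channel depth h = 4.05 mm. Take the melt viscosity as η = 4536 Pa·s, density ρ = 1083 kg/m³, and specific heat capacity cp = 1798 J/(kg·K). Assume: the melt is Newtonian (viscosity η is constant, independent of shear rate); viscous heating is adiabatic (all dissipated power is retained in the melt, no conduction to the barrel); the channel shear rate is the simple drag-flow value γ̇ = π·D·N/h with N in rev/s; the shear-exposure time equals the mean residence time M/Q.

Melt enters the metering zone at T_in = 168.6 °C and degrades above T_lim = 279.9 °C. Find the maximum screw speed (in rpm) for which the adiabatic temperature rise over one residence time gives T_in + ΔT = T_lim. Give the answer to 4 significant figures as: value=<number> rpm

Convert throughput: Q = 125.8 kg/h = 125.8/3600 = 0.0349444 kg/s
t_res = M / Q_s = 6.44 ÷ 0.0349444 = 184.293 s
Geometry in SI: D = 120.0 mm → 0.12 m, h = 4.05 mm → 0.00405 m
ΔT_a = T_lim − T_in = 279.9 °C − 168.6 °C = 111.3 K
γ̇_max² = ΔT_a·ρ·cp / (η·t_res) = [111.3 × 1083 × 1798] / [4536 × 184.293] = 259.258 s⁻²
γ̇_max = √259.258 = 16.1015 s⁻¹
Solve γ̇ = πDN/h for N: N_max = γ̇_max·h/(π·D) = 16.1015 × 0.00405 / (π × 0.12) = 0.172978 rev/s = 10.3787 rpm

value=10.38 rpm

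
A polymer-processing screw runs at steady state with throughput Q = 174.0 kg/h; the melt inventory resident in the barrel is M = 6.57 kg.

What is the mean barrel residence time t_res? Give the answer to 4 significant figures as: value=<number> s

Convert throughput: Q = 174.0 kg/h = 174.0/3600 = 0.0483333 kg/s
t_res = M / Q_s = 6.57 ÷ 0.0483333 = 135.931 s

value=135.9 s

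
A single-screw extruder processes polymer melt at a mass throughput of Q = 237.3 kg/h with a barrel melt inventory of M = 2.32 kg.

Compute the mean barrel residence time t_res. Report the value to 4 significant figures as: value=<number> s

Q_s = Q / 3600 = 237.3 / 3600 = 0.0659167 kg/s
t_res = M / Q_s = 2.32 / 0.0659167 = 35.196 s

value=35.20 s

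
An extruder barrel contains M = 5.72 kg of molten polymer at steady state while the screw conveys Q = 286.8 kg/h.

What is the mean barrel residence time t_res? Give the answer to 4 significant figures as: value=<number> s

Throughput in SI: Q_s = 286.8 kg/h ÷ 3600 s/h = 0.0796667 kg/s
t_res = M / Q_s = 5.72 / 0.0796667 = 71.7992 s

value=71.80 s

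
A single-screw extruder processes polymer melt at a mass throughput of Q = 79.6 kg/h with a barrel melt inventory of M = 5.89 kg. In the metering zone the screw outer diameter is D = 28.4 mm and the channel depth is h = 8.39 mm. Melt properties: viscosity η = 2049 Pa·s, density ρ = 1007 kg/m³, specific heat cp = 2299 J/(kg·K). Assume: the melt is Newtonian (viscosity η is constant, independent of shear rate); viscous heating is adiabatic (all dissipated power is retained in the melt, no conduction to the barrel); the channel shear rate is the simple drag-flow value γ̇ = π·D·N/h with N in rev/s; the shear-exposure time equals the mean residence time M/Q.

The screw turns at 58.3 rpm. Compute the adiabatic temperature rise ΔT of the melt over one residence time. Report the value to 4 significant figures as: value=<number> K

Convert throughput: Q = 79.6 kg/h = 79.6/3600 = 0.0221111 kg/s
Mean residence time: t_res = M/Q_s = 5.89 kg / 0.0221111 kg/s = 266.382 s
D = 28.4 mm = 0.0284 m;  h = 8.39 mm = 0.00839 m;  N = 58.3 rpm / 60 = 0.971667 rev/s
γ̇ = π·D·N / h = π · 0.0284 · 0.971667 / 0.00839 = 10.3329 s⁻¹
ΔT = η·γ̇²·t_res/(ρ·cp) = [2049 × 10.3329² × 266.382] / [1007 × 2299] = 25.1724 K

value=25.17 K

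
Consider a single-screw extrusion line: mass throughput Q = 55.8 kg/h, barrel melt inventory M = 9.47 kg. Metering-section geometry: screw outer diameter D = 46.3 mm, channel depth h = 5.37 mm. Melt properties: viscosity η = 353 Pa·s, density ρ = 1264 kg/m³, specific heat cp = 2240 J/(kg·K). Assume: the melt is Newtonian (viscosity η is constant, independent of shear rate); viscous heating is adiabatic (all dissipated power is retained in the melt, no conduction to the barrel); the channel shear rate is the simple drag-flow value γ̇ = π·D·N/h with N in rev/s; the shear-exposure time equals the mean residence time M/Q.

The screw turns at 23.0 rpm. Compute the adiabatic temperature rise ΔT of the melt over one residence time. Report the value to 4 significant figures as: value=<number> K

value=8.212 K

Convert throughput: Q = 55.8 kg/h = 55.8/3600 = 0.0155 kg/s
t_res = M / Q_s = 9.47 ÷ 0.0155 = 610.968 s
Convert to SI: D = 0.0463 m, h = 0.00537 m, N = 23.0/60 = 0.383333 rev/s
γ̇ = π D N / h = (π)(0.0463)(0.383333) / 0.00537 = 10.3832 s⁻¹
ΔT = η·γ̇²·t_res / (ρ·cp) = 353 · (10.3832)² · 610.968 / (1264 · 2240) = 8.21229 K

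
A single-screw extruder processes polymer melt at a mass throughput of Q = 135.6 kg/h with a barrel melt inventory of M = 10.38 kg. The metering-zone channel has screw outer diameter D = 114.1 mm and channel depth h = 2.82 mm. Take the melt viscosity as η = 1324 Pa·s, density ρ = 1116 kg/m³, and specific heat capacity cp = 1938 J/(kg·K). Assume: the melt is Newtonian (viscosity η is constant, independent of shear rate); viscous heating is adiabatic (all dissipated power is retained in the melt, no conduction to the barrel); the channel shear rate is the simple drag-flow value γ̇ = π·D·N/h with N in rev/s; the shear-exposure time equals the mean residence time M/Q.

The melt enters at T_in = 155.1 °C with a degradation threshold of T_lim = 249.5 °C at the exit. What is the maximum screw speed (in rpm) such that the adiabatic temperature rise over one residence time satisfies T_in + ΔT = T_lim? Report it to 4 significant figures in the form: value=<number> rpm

value=11.17 rpm

Throughput in SI: Q_s = 135.6 kg/h ÷ 3600 s/h = 0.0376667 kg/s
t_res = M / Q_s = 10.38 ÷ 0.0376667 = 275.575 s
D = 114.1 mm = 0.1141 m;  h = 2.82 mm = 0.00282 m
Allowable rise: ΔT_a = T_lim − T_in = 249.5 − 155.1 = 94.4 K
γ̇_max² = ΔT_a·ρ·cp / (η·t_res) = [94.4 × 1116 × 1938] / [1324 × 275.575] = 559.58 s⁻²
γ̇_max = sqrt(559.58) = 23.6554 s⁻¹
Solve γ̇ = πDN/h for N: N_max = γ̇_max·h/(π·D) = 23.6554 × 0.00282 / (π × 0.1141) = 0.186099 rev/s = 11.166 rpm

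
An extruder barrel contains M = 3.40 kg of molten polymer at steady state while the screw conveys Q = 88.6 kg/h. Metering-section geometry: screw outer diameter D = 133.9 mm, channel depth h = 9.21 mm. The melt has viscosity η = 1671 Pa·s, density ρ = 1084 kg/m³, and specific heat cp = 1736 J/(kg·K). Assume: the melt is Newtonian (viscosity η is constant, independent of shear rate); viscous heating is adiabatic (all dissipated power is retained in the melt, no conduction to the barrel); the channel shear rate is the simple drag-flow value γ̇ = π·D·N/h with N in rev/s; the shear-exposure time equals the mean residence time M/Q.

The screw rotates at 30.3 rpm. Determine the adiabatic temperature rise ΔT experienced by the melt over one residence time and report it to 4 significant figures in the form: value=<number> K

value=65.26 K

Throughput in SI: Q_s = 88.6 kg/h ÷ 3600 s/h = 0.0246111 kg/s
Mean residence time: t_res = M/Q_s = 3.40 kg / 0.0246111 kg/s = 138.149 s
D = 133.9 mm = 0.1339 m;  h = 9.21 mm = 0.00921 m;  N = 30.3 rpm / 60 = 0.505 rev/s
Shear rate: γ̇ = πDN/h = π·0.1339·0.505/0.00921 = 23.0655 s⁻¹
ΔT = η·γ̇²·t_res/(ρ·cp) = [1671 × 23.0655² × 138.149] / [1084 × 1736] = 65.2634 K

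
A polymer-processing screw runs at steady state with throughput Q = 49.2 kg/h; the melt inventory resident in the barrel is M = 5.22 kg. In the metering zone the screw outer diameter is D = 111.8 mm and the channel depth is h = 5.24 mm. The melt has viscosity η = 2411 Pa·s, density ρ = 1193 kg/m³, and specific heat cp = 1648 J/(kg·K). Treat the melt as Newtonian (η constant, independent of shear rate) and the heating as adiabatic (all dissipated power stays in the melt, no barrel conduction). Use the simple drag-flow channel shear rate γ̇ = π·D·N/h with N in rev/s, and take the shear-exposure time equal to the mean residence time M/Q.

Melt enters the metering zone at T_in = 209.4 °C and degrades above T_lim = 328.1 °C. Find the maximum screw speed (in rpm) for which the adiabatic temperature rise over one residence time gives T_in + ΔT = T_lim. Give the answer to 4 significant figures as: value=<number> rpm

value=14.25 rpm

Q_s = Q / 3600 = 49.2 / 3600 = 0.0136667 kg/s
t_res = M / Q_s = 5.22 / 0.0136667 = 381.951 s
Convert to metres: D = 0.1118 m, h = 0.00524 m
ΔT_a = T_lim − T_in = 328.1 − 209.4 = 118.7 K
γ̇_max² = ΔT_a·ρ·cp/(η·t_res) = 118.7·1193·1648/(2411·381.951) = 253.421 s⁻²
γ̇_max = √253.421 = 15.9192 s⁻¹
N_max = γ̇_max·h / (π·D) = 15.9192 · 0.00524 / (π · 0.1118) = 0.237499 rev/s = 14.2499 rpm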